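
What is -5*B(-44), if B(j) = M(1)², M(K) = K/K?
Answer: -5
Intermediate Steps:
M(K) = 1
B(j) = 1 (B(j) = 1² = 1)
-5*B(-44) = -5*1 = -5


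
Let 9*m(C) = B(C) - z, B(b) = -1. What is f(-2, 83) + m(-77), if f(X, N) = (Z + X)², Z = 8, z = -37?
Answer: 40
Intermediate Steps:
m(C) = 4 (m(C) = (-1 - 1*(-37))/9 = (-1 + 37)/9 = (⅑)*36 = 4)
f(X, N) = (8 + X)²
f(-2, 83) + m(-77) = (8 - 2)² + 4 = 6² + 4 = 36 + 4 = 40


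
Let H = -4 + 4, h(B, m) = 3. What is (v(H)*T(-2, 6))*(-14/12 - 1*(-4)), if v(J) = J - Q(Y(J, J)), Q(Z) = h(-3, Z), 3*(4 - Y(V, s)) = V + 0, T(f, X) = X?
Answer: -51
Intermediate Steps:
Y(V, s) = 4 - V/3 (Y(V, s) = 4 - (V + 0)/3 = 4 - V/3)
H = 0
Q(Z) = 3
v(J) = -3 + J (v(J) = J - 1*3 = J - 3 = -3 + J)
(v(H)*T(-2, 6))*(-14/12 - 1*(-4)) = ((-3 + 0)*6)*(-14/12 - 1*(-4)) = (-3*6)*(-14*1/12 + 4) = -18*(-7/6 + 4) = -18*17/6 = -51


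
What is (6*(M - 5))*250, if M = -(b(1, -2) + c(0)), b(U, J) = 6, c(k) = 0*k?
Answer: -16500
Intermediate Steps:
c(k) = 0
M = -6 (M = -(6 + 0) = -1*6 = -6)
(6*(M - 5))*250 = (6*(-6 - 5))*250 = (6*(-11))*250 = -66*250 = -16500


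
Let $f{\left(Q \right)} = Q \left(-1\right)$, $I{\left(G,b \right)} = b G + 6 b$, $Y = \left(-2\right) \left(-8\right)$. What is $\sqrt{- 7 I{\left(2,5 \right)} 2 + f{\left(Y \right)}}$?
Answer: $24 i \approx 24.0 i$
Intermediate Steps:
$Y = 16$
$I{\left(G,b \right)} = 6 b + G b$ ($I{\left(G,b \right)} = G b + 6 b = 6 b + G b$)
$f{\left(Q \right)} = - Q$
$\sqrt{- 7 I{\left(2,5 \right)} 2 + f{\left(Y \right)}} = \sqrt{- 7 \cdot 5 \left(6 + 2\right) 2 - 16} = \sqrt{- 7 \cdot 5 \cdot 8 \cdot 2 - 16} = \sqrt{\left(-7\right) 40 \cdot 2 - 16} = \sqrt{\left(-280\right) 2 - 16} = \sqrt{-560 - 16} = \sqrt{-576} = 24 i$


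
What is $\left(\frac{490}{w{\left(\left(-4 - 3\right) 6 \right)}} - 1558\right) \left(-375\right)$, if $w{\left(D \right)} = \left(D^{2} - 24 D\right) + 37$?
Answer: $\frac{1640974500}{2809} \approx 5.8419 \cdot 10^{5}$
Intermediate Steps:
$w{\left(D \right)} = 37 + D^{2} - 24 D$
$\left(\frac{490}{w{\left(\left(-4 - 3\right) 6 \right)}} - 1558\right) \left(-375\right) = \left(\frac{490}{37 + \left(\left(-4 - 3\right) 6\right)^{2} - 24 \left(-4 - 3\right) 6} - 1558\right) \left(-375\right) = \left(\frac{490}{37 + \left(\left(-7\right) 6\right)^{2} - 24 \left(\left(-7\right) 6\right)} - 1558\right) \left(-375\right) = \left(\frac{490}{37 + \left(-42\right)^{2} - -1008} - 1558\right) \left(-375\right) = \left(\frac{490}{37 + 1764 + 1008} - 1558\right) \left(-375\right) = \left(\frac{490}{2809} - 1558\right) \left(-375\right) = \left(- \frac{4375932}{2809}\right) \left(-375\right) = \frac{1640974500}{2809}$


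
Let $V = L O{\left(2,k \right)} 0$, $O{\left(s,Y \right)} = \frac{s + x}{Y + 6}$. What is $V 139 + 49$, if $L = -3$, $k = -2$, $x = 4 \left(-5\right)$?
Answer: $49$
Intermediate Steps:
$x = -20$
$O{\left(s,Y \right)} = \frac{-20 + s}{6 + Y}$ ($O{\left(s,Y \right)} = \frac{s - 20}{Y + 6} = \frac{-20 + s}{6 + Y}$)
$V = 0$ ($V = - 3 \frac{-20 + 2}{6 - 2} \cdot 0 = - 3 \cdot \frac{1}{4} \left(-18\right) 0 = \left(-3\right) \left(- \frac{9}{2}\right) 0 = \frac{27}{2} \cdot 0 = 0$)
$V 139 + 49 = 0 \cdot 139 + 49 = 0 + 49 = 49$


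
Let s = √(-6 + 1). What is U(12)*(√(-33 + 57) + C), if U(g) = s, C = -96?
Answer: 2*I*√5*(-48 + √6) ≈ -203.71*I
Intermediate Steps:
s = I*√5 (s = √(-5) = I*√5 ≈ 2.2361*I)
U(g) = I*√5
U(12)*(√(-33 + 57) + C) = (I*√5)*(√(-33 + 57) - 96) = (I*√5)*(√24 - 96) = (I*√5)*(2*√6 - 96) = (I*√5)*(-96 + 2*√6) = I*√5*(-96 + 2*√6)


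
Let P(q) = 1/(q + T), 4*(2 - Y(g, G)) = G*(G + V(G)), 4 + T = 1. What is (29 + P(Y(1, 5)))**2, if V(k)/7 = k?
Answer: 2184484/2601 ≈ 839.86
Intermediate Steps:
T = -3 (T = -4 + 1 = -3)
V(k) = 7*k
Y(g, G) = 2 - 2*G**2 (Y(g, G) = 2 - G*(G + 7*G)/4 = 2 - G*8*G/4 = 2 - 2*G**2)
P(q) = 1/(-3 + q) (P(q) = 1/(q - 3) = 1/(-3 + q))
(29 + P(Y(1, 5)))**2 = (29 + 1/(-3 + (2 - 2*5**2)))**2 = (29 + 1/(-3 + (2 - 2*25)))**2 = (29 + 1/(-3 + (2 - 50)))**2 = (29 + 1/(-3 - 48))**2 = (29 + 1/(-51))**2 = (29 - 1/51)**2 = (1478/51)**2 = 2184484/2601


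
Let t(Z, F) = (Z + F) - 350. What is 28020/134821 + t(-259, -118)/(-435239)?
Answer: 12293411647/58679357219 ≈ 0.20950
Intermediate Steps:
t(Z, F) = -350 + F + Z (t(Z, F) = (F + Z) - 350 = -350 + F + Z)
28020/134821 + t(-259, -118)/(-435239) = 28020/134821 + (-350 - 118 - 259)/(-435239) = 28020*(1/134821) - 727*(-1/435239) = 28020/134821 + 727/435239 = 12293411647/58679357219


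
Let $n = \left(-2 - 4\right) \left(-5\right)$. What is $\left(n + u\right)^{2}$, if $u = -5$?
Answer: $625$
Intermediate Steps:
$n = 30$ ($n = \left(-6\right) \left(-5\right) = 30$)
$\left(n + u\right)^{2} = \left(30 - 5\right)^{2} = 25^{2} = 625$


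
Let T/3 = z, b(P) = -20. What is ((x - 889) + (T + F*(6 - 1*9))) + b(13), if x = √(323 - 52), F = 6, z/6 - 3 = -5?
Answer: -963 + √271 ≈ -946.54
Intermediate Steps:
z = -12 (z = 18 + 6*(-5) = 18 - 30 = -12)
T = -36 (T = 3*(-12) = -36)
x = √271 ≈ 16.462
((x - 889) + (T + F*(6 - 1*9))) + b(13) = ((√271 - 889) + (-36 + 6*(6 - 1*9))) - 20 = ((-889 + √271) + (-36 + 6*(6 - 9))) - 20 = ((-889 + √271) + (-36 + 6*(-3))) - 20 = ((-889 + √271) + (-36 - 18)) - 20 = ((-889 + √271) - 54) - 20 = (-943 + √271) - 20 = -963 + √271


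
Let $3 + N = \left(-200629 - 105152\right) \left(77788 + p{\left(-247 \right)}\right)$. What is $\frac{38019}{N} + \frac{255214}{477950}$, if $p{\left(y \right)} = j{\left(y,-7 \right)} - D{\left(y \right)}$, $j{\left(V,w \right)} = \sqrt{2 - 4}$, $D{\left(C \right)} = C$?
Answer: $\frac{4036459139732610128800184}{7559269485198378891323325} + \frac{1291720871 i \sqrt{2}}{63264102815762141574} \approx 0.53397 + 2.8875 \cdot 10^{-11} i$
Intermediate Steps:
$j{\left(V,w \right)} = i \sqrt{2}$ ($j{\left(V,w \right)} = \sqrt{-2} = i \sqrt{2}$)
$p{\left(y \right)} = - y + i \sqrt{2}$ ($p{\left(y \right)} = i \sqrt{2} - y = - y + i \sqrt{2}$)
$N = -23861620338 - 305781 i \sqrt{2}$ ($N = -3 + \left(-200629 - 105152\right) \left(77788 + \left(\left(-1\right) \left(-247\right) + i \sqrt{2}\right)\right) = -3 - 305781 \left(77788 + \left(247 + i \sqrt{2}\right)\right) = -3 - 305781 \left(78035 + i \sqrt{2}\right) = -3 - \left(23861620335 + 305781 i \sqrt{2}\right) = -23861620338 - 305781 i \sqrt{2} \approx -2.3862 \cdot 10^{10} - 4.3244 \cdot 10^{5} i$)
$\frac{38019}{N} + \frac{255214}{477950} = \frac{38019}{-23861620338 - 305781 i \sqrt{2}} + \frac{255214}{477950} = \frac{38019}{-23861620338 - 305781 i \sqrt{2}} + 255214 \cdot \frac{1}{477950} = \frac{38019}{-23861620338 - 305781 i \sqrt{2}} + \frac{127607}{238975} = \frac{127607}{238975} + \frac{38019}{-23861620338 - 305781 i \sqrt{2}}$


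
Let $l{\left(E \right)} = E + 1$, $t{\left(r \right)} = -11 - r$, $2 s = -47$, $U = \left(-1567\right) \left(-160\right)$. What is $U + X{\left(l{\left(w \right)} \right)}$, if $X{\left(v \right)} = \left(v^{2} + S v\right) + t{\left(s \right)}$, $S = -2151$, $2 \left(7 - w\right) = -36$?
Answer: $\frac{390965}{2} \approx 1.9548 \cdot 10^{5}$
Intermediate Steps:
$w = 25$ ($w = 7 - -18 = 7 + 18 = 25$)
$U = 250720$
$s = - \frac{47}{2}$ ($s = \frac{1}{2} \left(-47\right) = - \frac{47}{2} \approx -23.5$)
$l{\left(E \right)} = 1 + E$
$X{\left(v \right)} = \frac{25}{2} + v^{2} - 2151 v$ ($X{\left(v \right)} = \left(v^{2} - 2151 v\right) - - \frac{25}{2} = \left(v^{2} - 2151 v\right) + \left(-11 + \frac{47}{2}\right) = \left(v^{2} - 2151 v\right) + \frac{25}{2} = \frac{25}{2} + v^{2} - 2151 v$)
$U + X{\left(l{\left(w \right)} \right)} = 250720 + \left(\frac{25}{2} + \left(1 + 25\right)^{2} - 2151 \left(1 + 25\right)\right) = 250720 + \left(\frac{25}{2} + 26^{2} - 55926\right) = 250720 + \left(\frac{25}{2} + 676 - 55926\right) = 250720 - \frac{110475}{2} = \frac{390965}{2}$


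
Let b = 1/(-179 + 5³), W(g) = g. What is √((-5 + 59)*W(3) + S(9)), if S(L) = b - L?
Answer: √49566/18 ≈ 12.369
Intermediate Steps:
b = -1/54 (b = 1/(-179 + 125) = 1/(-54) = -1/54 ≈ -0.018519)
S(L) = -1/54 - L
√((-5 + 59)*W(3) + S(9)) = √((-5 + 59)*3 + (-1/54 - 1*9)) = √(54*3 + (-1/54 - 9)) = √(162 - 487/54) = √(8261/54) = √49566/18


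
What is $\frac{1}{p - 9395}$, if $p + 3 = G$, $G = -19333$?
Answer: $- \frac{1}{28731} \approx -3.4806 \cdot 10^{-5}$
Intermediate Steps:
$p = -19336$ ($p = -3 - 19333 = -19336$)
$\frac{1}{p - 9395} = \frac{1}{-19336 - 9395} = \frac{1}{-28731} = - \frac{1}{28731}$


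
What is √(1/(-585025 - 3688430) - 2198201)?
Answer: 2*I*√10036116178032566370/4273455 ≈ 1482.6*I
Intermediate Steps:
√(1/(-585025 - 3688430) - 2198201) = √(1/(-4273455) - 2198201) = √(-1/4273455 - 2198201) = √(-9393913054456/4273455) = 2*I*√10036116178032566370/4273455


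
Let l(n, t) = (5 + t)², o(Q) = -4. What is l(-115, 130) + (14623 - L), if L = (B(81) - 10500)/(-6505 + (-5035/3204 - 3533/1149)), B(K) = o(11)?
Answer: 262383349715504/7988195309 ≈ 32846.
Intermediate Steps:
B(K) = -4
L = 12889794528/7988195309 (L = (-4 - 10500)/(-6505 + (-5035/3204 - 3533/1149)) = -10504/(-6505 + (-5035*1/3204 - 3533*1/1149)) = -10504/(-6505 + (-5035/3204 - 3533/1149)) = -10504/(-6505 - 5701649/1227132) = -10504/(-7988195309/1227132) = -10504*(-1227132/7988195309) = 12889794528/7988195309 ≈ 1.6136)
l(-115, 130) + (14623 - L) = (5 + 130)² + (14623 - 1*12889794528/7988195309) = 135² + (14623 - 12889794528/7988195309) = 18225 + 116798490208979/7988195309 = 262383349715504/7988195309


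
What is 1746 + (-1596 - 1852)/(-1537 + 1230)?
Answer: 539470/307 ≈ 1757.2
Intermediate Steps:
1746 + (-1596 - 1852)/(-1537 + 1230) = 1746 - 3448/(-307) = 1746 - 3448*(-1/307) = 1746 + 3448/307 = 539470/307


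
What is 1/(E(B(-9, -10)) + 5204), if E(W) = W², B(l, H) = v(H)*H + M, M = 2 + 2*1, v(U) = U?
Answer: 1/16020 ≈ 6.2422e-5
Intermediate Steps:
M = 4 (M = 2 + 2 = 4)
B(l, H) = 4 + H² (B(l, H) = H*H + 4 = H² + 4 = 4 + H²)
1/(E(B(-9, -10)) + 5204) = 1/((4 + (-10)²)² + 5204) = 1/((4 + 100)² + 5204) = 1/(104² + 5204) = 1/(10816 + 5204) = 1/16020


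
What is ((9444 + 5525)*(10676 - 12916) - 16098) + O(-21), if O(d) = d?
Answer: -33546679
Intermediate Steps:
((9444 + 5525)*(10676 - 12916) - 16098) + O(-21) = ((9444 + 5525)*(10676 - 12916) - 16098) - 21 = (14969*(-2240) - 16098) - 21 = (-33530560 - 16098) - 21 = -33546658 - 21 = -33546679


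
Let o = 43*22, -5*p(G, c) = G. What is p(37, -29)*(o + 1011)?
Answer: -72409/5 ≈ -14482.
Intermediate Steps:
p(G, c) = -G/5
o = 946
p(37, -29)*(o + 1011) = (-⅕*37)*(946 + 1011) = -37/5*1957 = -72409/5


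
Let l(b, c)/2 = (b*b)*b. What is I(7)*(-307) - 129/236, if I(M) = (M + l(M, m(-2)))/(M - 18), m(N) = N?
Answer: 4564347/236 ≈ 19340.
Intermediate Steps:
l(b, c) = 2*b**3 (l(b, c) = 2*((b*b)*b) = 2*(b**2*b) = 2*b**3)
I(M) = (M + 2*M**3)/(-18 + M) (I(M) = (M + 2*M**3)/(M - 18) = (M + 2*M**3)/(-18 + M))
I(7)*(-307) - 129/236 = ((7 + 2*7**3)/(-18 + 7))*(-307) - 129/236 = ((7 + 2*343)/(-11))*(-307) - 129*1/236 = -(7 + 686)/11*(-307) - 129/236 = -1/11*693*(-307) - 129/236 = -63*(-307) - 129/236 = 19341 - 129/236 = 4564347/236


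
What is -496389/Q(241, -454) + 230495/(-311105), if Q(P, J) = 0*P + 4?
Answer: -30886004365/248884 ≈ -1.2410e+5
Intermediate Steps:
Q(P, J) = 4 (Q(P, J) = 0 + 4 = 4)
-496389/Q(241, -454) + 230495/(-311105) = -496389/4 + 230495/(-311105) = -496389*1/4 + 230495*(-1/311105) = -496389/4 - 46099/62221 = -30886004365/248884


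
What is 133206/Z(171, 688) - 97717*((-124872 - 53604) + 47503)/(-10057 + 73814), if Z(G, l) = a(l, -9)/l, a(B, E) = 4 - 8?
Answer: -1447965881383/63757 ≈ -2.2711e+7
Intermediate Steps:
a(B, E) = -4
Z(G, l) = -4/l
133206/Z(171, 688) - 97717*((-124872 - 53604) + 47503)/(-10057 + 73814) = 133206/((-4/688)) - 97717*((-124872 - 53604) + 47503)/(-10057 + 73814) = 133206/((-4*1/688)) - 97717/(63757/(-178476 + 47503)) = 133206/(-1/172) - 97717/(63757/(-130973)) = 133206*(-172) - 97717/(63757*(-1/130973)) = -22911432 - 97717/(-63757/130973) = -22911432 - 97717*(-130973/63757) = -22911432 + 12798288641/63757 = -1447965881383/63757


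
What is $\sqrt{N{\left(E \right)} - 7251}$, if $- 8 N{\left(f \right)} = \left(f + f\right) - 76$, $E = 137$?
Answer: $\frac{i \sqrt{29103}}{2} \approx 85.298 i$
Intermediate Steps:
$N{\left(f \right)} = \frac{19}{2} - \frac{f}{4}$ ($N{\left(f \right)} = - \frac{\left(f + f\right) - 76}{8} = - \frac{2 f - 76}{8} = - \frac{-76 + 2 f}{8} = \frac{19}{2} - \frac{f}{4}$)
$\sqrt{N{\left(E \right)} - 7251} = \sqrt{\left(\frac{19}{2} - \frac{137}{4}\right) - 7251} = \sqrt{- \frac{99}{4} - 7251} = \sqrt{- \frac{29103}{4}} = \frac{i \sqrt{29103}}{2}$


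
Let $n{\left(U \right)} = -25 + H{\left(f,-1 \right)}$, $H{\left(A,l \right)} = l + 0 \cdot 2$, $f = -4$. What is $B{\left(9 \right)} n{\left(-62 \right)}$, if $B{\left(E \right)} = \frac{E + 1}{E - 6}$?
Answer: $- \frac{260}{3} \approx -86.667$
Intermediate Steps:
$H{\left(A,l \right)} = l$ ($H{\left(A,l \right)} = l + 0 = l$)
$B{\left(E \right)} = \frac{1 + E}{-6 + E}$
$n{\left(U \right)} = -26$ ($n{\left(U \right)} = -25 - 1 = -26$)
$B{\left(9 \right)} n{\left(-62 \right)} = \frac{1 + 9}{-6 + 9} \left(-26\right) = \frac{1}{3} \cdot 10 \left(-26\right) = \frac{10}{3} \left(-26\right) = - \frac{260}{3}$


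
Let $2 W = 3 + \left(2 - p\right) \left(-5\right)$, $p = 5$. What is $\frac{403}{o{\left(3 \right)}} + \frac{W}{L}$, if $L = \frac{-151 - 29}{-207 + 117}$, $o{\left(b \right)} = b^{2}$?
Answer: $\frac{887}{18} \approx 49.278$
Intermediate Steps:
$W = 9$ ($W = \frac{3 + \left(2 - 5\right) \left(-5\right)}{2} = \frac{3 - -15}{2} = \frac{3 + 15}{2} = \frac{1}{2} \cdot 18 = 9$)
$L = 2$ ($L = - \frac{180}{-90} = \left(-180\right) \left(- \frac{1}{90}\right) = 2$)
$\frac{403}{o{\left(3 \right)}} + \frac{W}{L} = \frac{403}{3^{2}} + \frac{9}{2} = \frac{403}{9} + 9 \cdot \frac{1}{2} = 403 \cdot \frac{1}{9} + \frac{9}{2} = \frac{403}{9} + \frac{9}{2} = \frac{887}{18}$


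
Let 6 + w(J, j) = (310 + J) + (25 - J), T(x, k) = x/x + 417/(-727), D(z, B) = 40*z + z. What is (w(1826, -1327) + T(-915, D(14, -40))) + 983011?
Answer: 714888490/727 ≈ 9.8334e+5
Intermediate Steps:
D(z, B) = 41*z
T(x, k) = 310/727 (T(x, k) = 1 + 417*(-1/727) = 1 - 417/727 = 310/727)
w(J, j) = 329 (w(J, j) = -6 + ((310 + J) + (25 - J)) = -6 + 335 = 329)
(w(1826, -1327) + T(-915, D(14, -40))) + 983011 = (329 + 310/727) + 983011 = 239493/727 + 983011 = 714888490/727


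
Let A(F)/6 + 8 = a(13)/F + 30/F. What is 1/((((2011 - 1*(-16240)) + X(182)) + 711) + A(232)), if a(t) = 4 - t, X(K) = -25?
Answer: 116/2191187 ≈ 5.2939e-5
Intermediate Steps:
A(F) = -48 + 126/F (A(F) = -48 + 6*((4 - 1*13)/F + 30/F) = -48 + 6*((4 - 13)/F + 30/F) = -48 + 6*(-9/F + 30/F) = -48 + 6*(21/F) = -48 + 126/F)
1/((((2011 - 1*(-16240)) + X(182)) + 711) + A(232)) = 1/((((2011 - 1*(-16240)) - 25) + 711) + (-48 + 126/232)) = 1/((((2011 + 16240) - 25) + 711) + (-48 + 126*(1/232))) = 1/(((18251 - 25) + 711) + (-48 + 63/116)) = 1/((18226 + 711) - 5505/116) = 1/(18937 - 5505/116) = 1/(2191187/116) = 116/2191187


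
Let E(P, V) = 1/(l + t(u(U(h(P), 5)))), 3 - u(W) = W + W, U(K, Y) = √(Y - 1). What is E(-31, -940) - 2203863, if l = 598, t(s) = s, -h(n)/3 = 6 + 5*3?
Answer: -1315706210/597 ≈ -2.2039e+6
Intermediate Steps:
h(n) = -63 (h(n) = -3*(6 + 5*3) = -3*(6 + 15) = -3*21 = -63)
U(K, Y) = √(-1 + Y)
u(W) = 3 - 2*W (u(W) = 3 - (W + W) = 3 - 2*W)
E(P, V) = 1/597 (E(P, V) = 1/(598 + (3 - 2*√(-1 + 5))) = 1/(598 + (3 - 2*√4)) = 1/(598 + (3 - 2*2)) = 1/(598 + (3 - 4)) = 1/(598 - 1) = 1/597)
E(-31, -940) - 2203863 = 1/597 - 2203863 = -1315706210/597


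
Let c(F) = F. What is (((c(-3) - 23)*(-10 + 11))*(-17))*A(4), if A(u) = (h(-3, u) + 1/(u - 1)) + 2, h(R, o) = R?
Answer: -884/3 ≈ -294.67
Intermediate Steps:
A(u) = -1 + 1/(-1 + u) (A(u) = (-3 + 1/(u - 1)) + 2 = (-3 + 1/(-1 + u)) + 2 = -1 + 1/(-1 + u))
(((c(-3) - 23)*(-10 + 11))*(-17))*A(4) = (((-3 - 23)*(-10 + 11))*(-17))*((2 - 1*4)/(-1 + 4)) = (-26*1*(-17))*((2 - 4)/3) = (-26*(-17))*((1/3)*(-2)) = 442*(-2/3) = -884/3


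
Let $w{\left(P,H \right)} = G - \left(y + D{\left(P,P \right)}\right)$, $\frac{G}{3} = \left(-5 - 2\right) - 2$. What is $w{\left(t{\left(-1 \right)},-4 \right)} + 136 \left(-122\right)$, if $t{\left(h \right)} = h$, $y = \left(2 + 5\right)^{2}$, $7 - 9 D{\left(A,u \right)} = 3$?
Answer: $- \frac{150016}{9} \approx -16668.0$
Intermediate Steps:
$D{\left(A,u \right)} = \frac{4}{9}$ ($D{\left(A,u \right)} = \frac{7}{9} - \frac{1}{3} = \frac{4}{9}$)
$G = -27$ ($G = 3 \left(\left(-5 - 2\right) - 2\right) = 3 \left(-7 - 2\right) = 3 \left(-9\right) = -27$)
$y = 49$ ($y = 7^{2} = 49$)
$w{\left(P,H \right)} = - \frac{688}{9}$ ($w{\left(P,H \right)} = -27 - \left(49 + \frac{4}{9}\right) = -27 - \frac{445}{9} = - \frac{688}{9}$)
$w{\left(t{\left(-1 \right)},-4 \right)} + 136 \left(-122\right) = - \frac{688}{9} + 136 \left(-122\right) = - \frac{688}{9} - 16592 = - \frac{150016}{9}$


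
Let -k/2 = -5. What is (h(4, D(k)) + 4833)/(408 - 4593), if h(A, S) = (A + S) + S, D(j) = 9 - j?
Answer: -967/837 ≈ -1.1553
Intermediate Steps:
k = 10 (k = -2*(-5) = 10)
h(A, S) = A + 2*S
(h(4, D(k)) + 4833)/(408 - 4593) = ((4 + 2*(9 - 1*10)) + 4833)/(408 - 4593) = ((4 + 2*(9 - 10)) + 4833)/(-4185) = ((4 + 2*(-1)) + 4833)*(-1/4185) = ((4 - 2) + 4833)*(-1/4185) = (2 + 4833)*(-1/4185) = 4835*(-1/4185) = -967/837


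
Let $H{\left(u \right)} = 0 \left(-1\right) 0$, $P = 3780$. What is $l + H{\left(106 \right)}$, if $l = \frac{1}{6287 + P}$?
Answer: $\frac{1}{10067} \approx 9.9334 \cdot 10^{-5}$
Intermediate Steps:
$H{\left(u \right)} = 0$ ($H{\left(u \right)} = 0 \cdot 0 = 0$)
$l = \frac{1}{10067}$ ($l = \frac{1}{6287 + 3780} = \frac{1}{10067} \approx 9.9334 \cdot 10^{-5}$)
$l + H{\left(106 \right)} = \frac{1}{10067} + 0 = \frac{1}{10067}$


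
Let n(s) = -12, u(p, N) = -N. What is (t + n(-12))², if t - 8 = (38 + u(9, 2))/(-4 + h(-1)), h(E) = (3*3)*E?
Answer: 7744/169 ≈ 45.823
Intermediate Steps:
h(E) = 9*E
t = 68/13 (t = 8 + (38 - 1*2)/(-4 + 9*(-1)) = 8 + (38 - 2)/(-4 - 9) = 8 + 36/(-13) = 8 + 36*(-1/13) = 8 - 36/13 = 68/13 ≈ 5.2308)
(t + n(-12))² = (68/13 - 12)² = (-88/13)² = 7744/169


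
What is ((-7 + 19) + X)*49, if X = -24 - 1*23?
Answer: -1715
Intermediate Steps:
X = -47 (X = -24 - 23 = -47)
((-7 + 19) + X)*49 = ((-7 + 19) - 47)*49 = (12 - 47)*49 = -35*49 = -1715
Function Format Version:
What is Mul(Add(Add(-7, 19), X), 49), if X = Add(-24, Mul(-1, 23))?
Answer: -1715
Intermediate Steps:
X = -47 (X = Add(-24, -23) = -47)
Mul(Add(Add(-7, 19), X), 49) = Mul(Add(Add(-7, 19), -47), 49) = Mul(Add(12, -47), 49) = Mul(-35, 49) = -1715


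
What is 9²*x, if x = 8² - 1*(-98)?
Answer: 13122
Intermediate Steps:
x = 162 (x = 64 + 98 = 162)
9²*x = 9²*162 = 81*162 = 13122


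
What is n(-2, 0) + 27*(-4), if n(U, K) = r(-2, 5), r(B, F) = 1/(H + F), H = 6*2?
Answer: -1835/17 ≈ -107.94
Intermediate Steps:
H = 12
r(B, F) = 1/(12 + F)
n(U, K) = 1/17 (n(U, K) = 1/(12 + 5) = 1/17)
n(-2, 0) + 27*(-4) = 1/17 + 27*(-4) = 1/17 - 108 = -1835/17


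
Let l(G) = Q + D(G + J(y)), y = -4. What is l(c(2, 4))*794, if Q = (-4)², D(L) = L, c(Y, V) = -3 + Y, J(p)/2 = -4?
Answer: 5558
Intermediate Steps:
J(p) = -8 (J(p) = 2*(-4) = -8)
Q = 16
l(G) = 8 + G (l(G) = 16 + (G - 8) = 16 + (-8 + G) = 8 + G)
l(c(2, 4))*794 = (8 + (-3 + 2))*794 = (8 - 1)*794 = 7*794 = 5558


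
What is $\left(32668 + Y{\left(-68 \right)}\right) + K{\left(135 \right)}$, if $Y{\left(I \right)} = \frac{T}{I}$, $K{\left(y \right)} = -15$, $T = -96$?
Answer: $\frac{555125}{17} \approx 32654.0$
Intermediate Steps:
$Y{\left(I \right)} = - \frac{96}{I}$
$\left(32668 + Y{\left(-68 \right)}\right) + K{\left(135 \right)} = \left(32668 - \frac{96}{-68}\right) - 15 = \left(32668 - - \frac{24}{17}\right) - 15 = \left(32668 + \frac{24}{17}\right) - 15 = \frac{555380}{17} - 15 = \frac{555125}{17}$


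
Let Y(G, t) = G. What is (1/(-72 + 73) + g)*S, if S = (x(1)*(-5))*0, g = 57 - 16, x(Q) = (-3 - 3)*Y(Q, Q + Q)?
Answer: 0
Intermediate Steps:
x(Q) = -6*Q (x(Q) = (-3 - 3)*Q = -6*Q)
g = 41
S = 0 (S = (-6*1*(-5))*0 = -6*(-5)*0 = 30*0 = 0)
(1/(-72 + 73) + g)*S = (1/(-72 + 73) + 41)*0 = (1/1 + 41)*0 = (1 + 41)*0 = 42*0 = 0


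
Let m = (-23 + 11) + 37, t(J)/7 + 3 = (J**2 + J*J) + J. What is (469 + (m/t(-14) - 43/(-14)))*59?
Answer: 5849083/210 ≈ 27853.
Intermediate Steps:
t(J) = -21 + 7*J + 14*J**2 (t(J) = -21 + 7*((J**2 + J*J) + J) = -21 + 7*((J**2 + J**2) + J) = -21 + 7*(2*J**2 + J) = -21 + 7*(J + 2*J**2) = -21 + (7*J + 14*J**2) = -21 + 7*J + 14*J**2)
m = 25 (m = -12 + 37 = 25)
(469 + (m/t(-14) - 43/(-14)))*59 = (469 + (25/(-21 + 7*(-14) + 14*(-14)**2) - 43/(-14)))*59 = (469 + (25/(-21 - 98 + 14*196) - 43*(-1/14)))*59 = (469 + (25/(-21 - 98 + 2744) + 43/14))*59 = (469 + (25/2625 + 43/14))*59 = (469 + (25*(1/2625) + 43/14))*59 = (469 + (1/105 + 43/14))*59 = (469 + 647/210)*59 = (99137/210)*59 = 5849083/210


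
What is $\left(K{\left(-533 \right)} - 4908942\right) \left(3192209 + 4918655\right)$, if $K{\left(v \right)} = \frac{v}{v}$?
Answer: $-39815752835024$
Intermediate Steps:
$K{\left(v \right)} = 1$
$\left(K{\left(-533 \right)} - 4908942\right) \left(3192209 + 4918655\right) = \left(1 - 4908942\right) \left(3192209 + 4918655\right) = \left(-4908941\right) 8110864 = -39815752835024$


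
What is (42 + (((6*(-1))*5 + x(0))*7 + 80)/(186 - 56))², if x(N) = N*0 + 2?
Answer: 7139584/4225 ≈ 1689.8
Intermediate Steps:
x(N) = 2 (x(N) = 0 + 2 = 2)
(42 + (((6*(-1))*5 + x(0))*7 + 80)/(186 - 56))² = (42 + (((6*(-1))*5 + 2)*7 + 80)/(186 - 56))² = (42 + ((-6*5 + 2)*7 + 80)/130)² = (42 + ((-30 + 2)*7 + 80)*(1/130))² = (42 + (-28*7 + 80)*(1/130))² = (42 + (-196 + 80)*(1/130))² = (42 - 116*1/130)² = (42 - 58/65)² = (2672/65)² = 7139584/4225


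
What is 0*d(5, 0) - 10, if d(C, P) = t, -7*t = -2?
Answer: -10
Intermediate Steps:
t = 2/7 (t = -1/7*(-2) = 2/7 ≈ 0.28571)
d(C, P) = 2/7
0*d(5, 0) - 10 = 0*(2/7) - 10 = 0 - 10 = -10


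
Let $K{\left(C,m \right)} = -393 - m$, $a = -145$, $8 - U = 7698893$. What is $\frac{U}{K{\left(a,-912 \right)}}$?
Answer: $- \frac{2566295}{173} \approx -14834.0$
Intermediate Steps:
$U = -7698885$ ($U = 8 - 7698893 = -7698885$)
$\frac{U}{K{\left(a,-912 \right)}} = - \frac{7698885}{-393 - -912} = - \frac{7698885}{-393 + 912} = - \frac{7698885}{519} = \left(-7698885\right) \frac{1}{519} = - \frac{2566295}{173}$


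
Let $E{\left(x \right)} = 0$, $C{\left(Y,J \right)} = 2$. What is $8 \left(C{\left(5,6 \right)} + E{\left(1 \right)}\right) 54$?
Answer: $864$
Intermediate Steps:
$8 \left(C{\left(5,6 \right)} + E{\left(1 \right)}\right) 54 = 8 \left(2 + 0\right) 54 = 8 \cdot 2 \cdot 54 = 16 \cdot 54 = 864$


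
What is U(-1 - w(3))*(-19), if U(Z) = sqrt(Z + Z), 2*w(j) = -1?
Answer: -19*I ≈ -19.0*I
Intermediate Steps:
w(j) = -1/2 (w(j) = (1/2)*(-1) = -1/2)
U(Z) = sqrt(2)*sqrt(Z) (U(Z) = sqrt(2*Z) = sqrt(2)*sqrt(Z))
U(-1 - w(3))*(-19) = (sqrt(2)*sqrt(-1 - 1*(-1/2)))*(-19) = (sqrt(2)*sqrt(-1 + 1/2))*(-19) = (sqrt(2)*sqrt(-1/2))*(-19) = (sqrt(2)*(I*sqrt(2)/2))*(-19) = I*(-19) = -19*I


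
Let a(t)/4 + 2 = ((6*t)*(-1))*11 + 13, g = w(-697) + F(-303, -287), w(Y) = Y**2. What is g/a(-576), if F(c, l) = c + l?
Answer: 485219/152108 ≈ 3.1900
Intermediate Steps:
g = 485219 (g = (-697)**2 + (-303 - 287) = 485809 - 590 = 485219)
a(t) = 44 - 264*t (a(t) = -8 + 4*(((6*t)*(-1))*11 + 13) = -8 + 4*(-6*t*11 + 13) = -8 + 4*(-66*t + 13) = -8 + 4*(13 - 66*t) = -8 + (52 - 264*t) = 44 - 264*t)
g/a(-576) = 485219/(44 - 264*(-576)) = 485219/(44 + 152064) = 485219/152108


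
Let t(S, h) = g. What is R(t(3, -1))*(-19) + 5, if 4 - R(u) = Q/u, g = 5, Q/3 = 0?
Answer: -71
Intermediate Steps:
Q = 0 (Q = 3*0 = 0)
t(S, h) = 5
R(u) = 4 (R(u) = 4 - 0/u = 4 - 1*0 = 4 + 0 = 4)
R(t(3, -1))*(-19) + 5 = 4*(-19) + 5 = -76 + 5 = -71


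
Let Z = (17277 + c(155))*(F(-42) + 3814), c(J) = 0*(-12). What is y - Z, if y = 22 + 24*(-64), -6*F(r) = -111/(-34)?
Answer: -4480288207/68 ≈ -6.5887e+7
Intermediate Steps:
F(r) = -37/68 (F(r) = -(-37)/(2*(-34)) = -(-37)*(-1)/(2*34) = -⅙*111/34 = -37/68)
y = -1514 (y = 22 - 1536 = -1514)
c(J) = 0
Z = 4480185255/68 (Z = (17277 + 0)*(-37/68 + 3814) = 17277*(259315/68) = 4480185255/68 ≈ 6.5885e+7)
y - Z = -1514 - 1*4480185255/68 = -1514 - 4480185255/68 = -4480288207/68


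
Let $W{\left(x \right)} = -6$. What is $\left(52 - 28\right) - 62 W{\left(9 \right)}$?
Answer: $396$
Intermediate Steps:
$\left(52 - 28\right) - 62 W{\left(9 \right)} = \left(52 - 28\right) - -372 = \left(52 - 28\right) + 372 = 24 + 372 = 396$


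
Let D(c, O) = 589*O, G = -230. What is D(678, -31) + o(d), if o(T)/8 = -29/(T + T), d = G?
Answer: -2099727/115 ≈ -18259.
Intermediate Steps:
d = -230
o(T) = -116/T (o(T) = 8*(-29/(T + T)) = 8*(-29/(2*T)) = -116/T)
D(678, -31) + o(d) = 589*(-31) - 116/(-230) = -18259 - 116*(-1/230) = -18259 + 58/115 = -2099727/115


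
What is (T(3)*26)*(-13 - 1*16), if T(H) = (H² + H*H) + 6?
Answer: -18096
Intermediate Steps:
T(H) = 6 + 2*H² (T(H) = (H² + H²) + 6 = 2*H² + 6 = 6 + 2*H²)
(T(3)*26)*(-13 - 1*16) = ((6 + 2*3²)*26)*(-13 - 1*16) = ((6 + 2*9)*26)*(-13 - 16) = ((6 + 18)*26)*(-29) = (24*26)*(-29) = 624*(-29) = -18096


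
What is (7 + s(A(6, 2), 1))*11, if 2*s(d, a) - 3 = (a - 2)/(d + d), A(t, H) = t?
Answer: 2233/24 ≈ 93.042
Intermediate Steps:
s(d, a) = 3/2 + (-2 + a)/(4*d) (s(d, a) = 3/2 + ((a - 2)/(d + d))/2 = 3/2 + ((-2 + a)/((2*d)))/2 = 3/2 + ((-2 + a)*(1/(2*d)))/2 = 3/2 + ((-2 + a)/(2*d))/2 = 3/2 + (-2 + a)/(4*d))
(7 + s(A(6, 2), 1))*11 = (7 + (1/4)*(-2 + 1 + 6*6)/6)*11 = (7 + (1/4)*(1/6)*(-2 + 1 + 36))*11 = (7 + (1/4)*(1/6)*35)*11 = (7 + 35/24)*11 = (203/24)*11 = 2233/24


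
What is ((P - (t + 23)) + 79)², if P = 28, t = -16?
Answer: 10000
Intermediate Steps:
((P - (t + 23)) + 79)² = ((28 - (-16 + 23)) + 79)² = ((28 - 1*7) + 79)² = ((28 - 7) + 79)² = (21 + 79)² = 100² = 10000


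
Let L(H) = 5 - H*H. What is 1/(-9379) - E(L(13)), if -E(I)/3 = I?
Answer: -4614469/9379 ≈ -492.00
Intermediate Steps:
L(H) = 5 - H²
E(I) = -3*I
1/(-9379) - E(L(13)) = 1/(-9379) - (-3)*(5 - 1*13²) = -1/9379 - (-3)*(5 - 1*169) = -1/9379 - (-3)*(5 - 169) = -1/9379 - (-3)*(-164) = -1/9379 - 1*492 = -1/9379 - 492 = -4614469/9379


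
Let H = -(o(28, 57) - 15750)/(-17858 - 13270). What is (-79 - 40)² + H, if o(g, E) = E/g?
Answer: 4114020027/290528 ≈ 14161.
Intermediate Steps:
H = -146981/290528 (H = -(57/28 - 15750)/(-17858 - 13270) = -(57*(1/28) - 15750)/(-31128) = -(57/28 - 15750)*(-1)/31128 = -(-440943)*(-1)/(28*31128) = -1*146981/290528 = -146981/290528 ≈ -0.50591)
(-79 - 40)² + H = (-79 - 40)² - 146981/290528 = (-119)² - 146981/290528 = 14161 - 146981/290528 = 4114020027/290528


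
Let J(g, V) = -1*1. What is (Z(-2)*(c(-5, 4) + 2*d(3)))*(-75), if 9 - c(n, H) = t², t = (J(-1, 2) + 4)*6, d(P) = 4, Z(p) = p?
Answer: -46050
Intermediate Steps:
J(g, V) = -1
t = 18 (t = (-1 + 4)*6 = 3*6 = 18)
c(n, H) = -315 (c(n, H) = 9 - 1*18² = 9 - 1*324 = 9 - 324 = -315)
(Z(-2)*(c(-5, 4) + 2*d(3)))*(-75) = -2*(-315 + 2*4)*(-75) = -2*(-315 + 8)*(-75) = -2*(-307)*(-75) = 614*(-75) = -46050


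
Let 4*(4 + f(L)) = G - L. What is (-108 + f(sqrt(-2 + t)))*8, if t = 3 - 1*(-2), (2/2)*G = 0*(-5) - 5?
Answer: -906 - 2*sqrt(3) ≈ -909.46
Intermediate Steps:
G = -5 (G = 0*(-5) - 5 = 0 - 5 = -5)
t = 5 (t = 3 + 2 = 5)
f(L) = -21/4 - L/4 (f(L) = -4 + (-5 - L)/4 = -4 + (-5/4 - L/4) = -21/4 - L/4)
(-108 + f(sqrt(-2 + t)))*8 = (-108 + (-21/4 - sqrt(-2 + 5)/4))*8 = (-108 + (-21/4 - sqrt(3)/4))*8 = (-453/4 - sqrt(3)/4)*8 = -906 - 2*sqrt(3)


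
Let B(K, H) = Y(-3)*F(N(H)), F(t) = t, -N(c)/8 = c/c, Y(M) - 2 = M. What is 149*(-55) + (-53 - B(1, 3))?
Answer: -8256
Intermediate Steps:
Y(M) = 2 + M
N(c) = -8 (N(c) = -8*c/c = -8*1 = -8)
B(K, H) = 8 (B(K, H) = (2 - 3)*(-8) = -1*(-8) = 8)
149*(-55) + (-53 - B(1, 3)) = 149*(-55) + (-53 - 1*8) = -8195 + (-53 - 8) = -8195 - 61 = -8256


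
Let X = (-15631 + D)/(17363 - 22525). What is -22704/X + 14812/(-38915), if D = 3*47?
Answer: -91219829516/12055867 ≈ -7566.4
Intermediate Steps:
D = 141
X = 7745/2581 (X = (-15631 + 141)/(17363 - 22525) = -15490/(-5162) = -15490*(-1/5162) = 7745/2581 ≈ 3.0008)
-22704/X + 14812/(-38915) = -22704/7745/2581 + 14812/(-38915) = -22704*2581/7745 + 14812*(-1/38915) = -58599024/7745 - 14812/38915 = -91219829516/12055867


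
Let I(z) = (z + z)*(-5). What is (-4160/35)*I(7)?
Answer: 8320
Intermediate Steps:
I(z) = -10*z (I(z) = (2*z)*(-5) = -10*z)
(-4160/35)*I(7) = (-4160/35)*(-10*7) = -4160/35*(-70) = -65*64/35*(-70) = -832/7*(-70) = 8320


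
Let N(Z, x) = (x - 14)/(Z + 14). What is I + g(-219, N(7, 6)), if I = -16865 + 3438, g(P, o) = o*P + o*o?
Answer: -5884451/441 ≈ -13343.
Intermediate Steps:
N(Z, x) = (-14 + x)/(14 + Z)
g(P, o) = o**2 + P*o (g(P, o) = P*o + o**2 = o**2 + P*o)
I = -13427
I + g(-219, N(7, 6)) = -13427 + ((-14 + 6)/(14 + 7))*(-219 + (-14 + 6)/(14 + 7)) = -13427 + (-8/21)*(-219 - 8/21) = -13427 + ((1/21)*(-8))*(-219 + (1/21)*(-8)) = -13427 - 8*(-219 - 8/21)/21 = -13427 - 8/21*(-4607/21) = -13427 + 36856/441 = -5884451/441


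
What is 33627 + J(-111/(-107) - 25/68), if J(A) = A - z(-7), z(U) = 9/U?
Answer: 1712789959/50932 ≈ 33629.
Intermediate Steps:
J(A) = 9/7 + A (J(A) = A - 9/(-7) = A - 9*(-1)/7 = A - 1*(-9/7) = A + 9/7 = 9/7 + A)
33627 + J(-111/(-107) - 25/68) = 33627 + (9/7 + (-111/(-107) - 25/68)) = 33627 + (9/7 + (-111*(-1/107) - 25*1/68)) = 33627 + (9/7 + (111/107 - 25/68)) = 33627 + (9/7 + 4873/7276) = 33627 + 99595/50932 = 1712789959/50932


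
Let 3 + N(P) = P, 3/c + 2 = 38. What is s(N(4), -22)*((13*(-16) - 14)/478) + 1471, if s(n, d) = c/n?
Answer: 1406239/956 ≈ 1471.0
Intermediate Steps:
c = 1/12 (c = 3/(-2 + 38) = 3/36 = 3*(1/36) = 1/12 ≈ 0.083333)
N(P) = -3 + P
s(n, d) = 1/(12*n)
s(N(4), -22)*((13*(-16) - 14)/478) + 1471 = (1/(12*(-3 + 4)))*((13*(-16) - 14)/478) + 1471 = ((1/12)/1)*((-208 - 14)*(1/478)) + 1471 = ((1/12)*1)*(-222*1/478) + 1471 = (1/12)*(-111/239) + 1471 = -37/956 + 1471 = 1406239/956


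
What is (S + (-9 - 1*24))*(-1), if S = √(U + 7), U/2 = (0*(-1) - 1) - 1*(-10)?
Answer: 28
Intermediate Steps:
U = 18 (U = 2*((0*(-1) - 1) - 1*(-10)) = 2*((0 - 1) + 10) = 2*(-1 + 10) = 2*9 = 18)
S = 5 (S = √(18 + 7) = √25 = 5)
(S + (-9 - 1*24))*(-1) = (5 + (-9 - 1*24))*(-1) = (5 + (-9 - 24))*(-1) = (5 - 33)*(-1) = -28*(-1) = 28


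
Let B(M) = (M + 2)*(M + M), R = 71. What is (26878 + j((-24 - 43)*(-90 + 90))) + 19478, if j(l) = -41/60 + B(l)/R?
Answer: 2781319/60 ≈ 46355.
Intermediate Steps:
B(M) = 2*M*(2 + M) (B(M) = (2 + M)*(2*M) = 2*M*(2 + M))
j(l) = -41/60 + 2*l*(2 + l)/71 (j(l) = -41/60 + (2*l*(2 + l))/71 = -41*1/60 + (2*l*(2 + l))*(1/71) = -41/60 + 2*l*(2 + l)/71)
(26878 + j((-24 - 43)*(-90 + 90))) + 19478 = (26878 + (-41/60 + 2*((-24 - 43)*(-90 + 90))*(2 + (-24 - 43)*(-90 + 90))/71)) + 19478 = (26878 + (-41/60 + 2*(-67*0)*(2 - 67*0)/71)) + 19478 = (26878 + (-41/60 + (2/71)*0*(2 + 0))) + 19478 = (26878 + (-41/60 + (2/71)*0*2)) + 19478 = (26878 + (-41/60 + 0)) + 19478 = (26878 - 41/60) + 19478 = 1612639/60 + 19478 = 2781319/60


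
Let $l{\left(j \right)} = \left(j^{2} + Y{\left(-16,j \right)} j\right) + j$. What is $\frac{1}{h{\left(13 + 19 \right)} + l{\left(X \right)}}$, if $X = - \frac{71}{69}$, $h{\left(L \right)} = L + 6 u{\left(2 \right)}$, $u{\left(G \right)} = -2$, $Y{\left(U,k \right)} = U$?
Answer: $\frac{4761}{173746} \approx 0.027402$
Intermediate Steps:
$h{\left(L \right)} = -12 + L$ ($h{\left(L \right)} = L + 6 \left(-2\right) = L - 12 = -12 + L$)
$X = - \frac{71}{69}$ ($X = \left(-71\right) \frac{1}{69} = - \frac{71}{69} \approx -1.029$)
$l{\left(j \right)} = j^{2} - 15 j$ ($l{\left(j \right)} = \left(j^{2} - 16 j\right) + j = j^{2} - 15 j$)
$\frac{1}{h{\left(13 + 19 \right)} + l{\left(X \right)}} = \frac{1}{\left(-12 + \left(13 + 19\right)\right) - \frac{71 \left(-15 - \frac{71}{69}\right)}{69}} = \frac{1}{\left(-12 + 32\right) - - \frac{78526}{4761}} = \frac{1}{20 + \frac{78526}{4761}} = \frac{1}{\frac{173746}{4761}} = \frac{4761}{173746}$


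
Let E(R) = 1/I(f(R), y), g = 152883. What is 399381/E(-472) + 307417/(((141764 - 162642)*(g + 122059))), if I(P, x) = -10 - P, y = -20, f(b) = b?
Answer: 96286781741274205/521839916 ≈ 1.8451e+8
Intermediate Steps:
E(R) = 1/(-10 - R)
399381/E(-472) + 307417/(((141764 - 162642)*(g + 122059))) = 399381/((-1/(10 - 472))) + 307417/(((141764 - 162642)*(152883 + 122059))) = 399381/((-1/(-462))) + 307417/((-20878*274942)) = 399381/((-1*(-1/462))) + 307417/(-5740239076) = 399381/(1/462) + 307417*(-1/5740239076) = 399381*462 - 27947/521839916 = 184514022 - 27947/521839916 = 96286781741274205/521839916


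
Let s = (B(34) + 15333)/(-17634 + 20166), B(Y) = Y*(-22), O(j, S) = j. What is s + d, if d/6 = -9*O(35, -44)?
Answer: -4770895/2532 ≈ -1884.2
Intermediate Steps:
B(Y) = -22*Y
d = -1890 (d = 6*(-9*35) = 6*(-315) = -1890)
s = 14585/2532 (s = (-22*34 + 15333)/(-17634 + 20166) = (-748 + 15333)/2532 = 14585*(1/2532) = 14585/2532 ≈ 5.7603)
s + d = 14585/2532 - 1890 = -4770895/2532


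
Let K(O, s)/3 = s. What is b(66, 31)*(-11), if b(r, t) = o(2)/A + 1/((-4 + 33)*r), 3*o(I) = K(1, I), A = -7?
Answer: 3821/1218 ≈ 3.1371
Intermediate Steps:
K(O, s) = 3*s
o(I) = I (o(I) = (3*I)/3 = I)
b(r, t) = -2/7 + 1/(29*r) (b(r, t) = 2/(-7) + 1/((-4 + 33)*r) = 2*(-1/7) + 1/(29*r) = -2/7 + 1/(29*r))
b(66, 31)*(-11) = ((1/203)*(7 - 58*66)/66)*(-11) = ((1/203)*(1/66)*(7 - 3828))*(-11) = ((1/203)*(1/66)*(-3821))*(-11) = -3821/13398*(-11) = 3821/1218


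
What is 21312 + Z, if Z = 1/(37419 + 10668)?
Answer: 1024830145/48087 ≈ 21312.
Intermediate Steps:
Z = 1/48087 ≈ 2.0796e-5
21312 + Z = 21312 + 1/48087 = 1024830145/48087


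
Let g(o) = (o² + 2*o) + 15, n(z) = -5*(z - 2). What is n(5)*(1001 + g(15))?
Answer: -19065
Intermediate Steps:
n(z) = 10 - 5*z (n(z) = -5*(-2 + z) = 10 - 5*z)
g(o) = 15 + o² + 2*o
n(5)*(1001 + g(15)) = (10 - 5*5)*(1001 + (15 + 15² + 2*15)) = (10 - 25)*(1001 + (15 + 225 + 30)) = -15*(1001 + 270) = -15*1271 = -19065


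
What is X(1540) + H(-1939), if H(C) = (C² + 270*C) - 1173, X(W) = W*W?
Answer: 5606618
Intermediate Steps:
X(W) = W²
H(C) = -1173 + C² + 270*C
X(1540) + H(-1939) = 1540² + (-1173 + (-1939)² + 270*(-1939)) = 2371600 + (-1173 + 3759721 - 523530) = 2371600 + 3235018 = 5606618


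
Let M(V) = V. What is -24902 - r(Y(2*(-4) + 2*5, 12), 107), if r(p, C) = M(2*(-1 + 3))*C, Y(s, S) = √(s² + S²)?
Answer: -25330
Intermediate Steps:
Y(s, S) = √(S² + s²)
r(p, C) = 4*C (r(p, C) = (2*(-1 + 3))*C = (2*2)*C = 4*C)
-24902 - r(Y(2*(-4) + 2*5, 12), 107) = -24902 - 4*107 = -24902 - 1*428 = -24902 - 428 = -25330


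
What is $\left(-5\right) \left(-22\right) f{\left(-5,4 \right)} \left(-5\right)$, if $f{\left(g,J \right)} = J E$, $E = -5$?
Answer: $11000$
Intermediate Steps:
$f{\left(g,J \right)} = - 5 J$ ($f{\left(g,J \right)} = J \left(-5\right) = - 5 J$)
$\left(-5\right) \left(-22\right) f{\left(-5,4 \right)} \left(-5\right) = \left(-5\right) \left(-22\right) \left(\left(-5\right) 4\right) \left(-5\right) = 110 \left(-20\right) \left(-5\right) = \left(-2200\right) \left(-5\right) = 11000$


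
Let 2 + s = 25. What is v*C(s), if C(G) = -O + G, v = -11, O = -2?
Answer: -275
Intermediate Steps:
s = 23 (s = -2 + 25 = 23)
C(G) = 2 + G (C(G) = -1*(-2) + G = 2 + G)
v*C(s) = -11*(2 + 23) = -11*25 = -275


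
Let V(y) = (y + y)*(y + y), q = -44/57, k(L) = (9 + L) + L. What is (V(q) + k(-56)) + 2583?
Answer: 8065264/3249 ≈ 2482.4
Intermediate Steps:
k(L) = 9 + 2*L
q = -44/57 (q = -44*1/57 = -44/57 ≈ -0.77193)
V(y) = 4*y² (V(y) = (2*y)*(2*y) = 4*y²)
(V(q) + k(-56)) + 2583 = (4*(-44/57)² + (9 + 2*(-56))) + 2583 = (4*(1936/3249) + (9 - 112)) + 2583 = (7744/3249 - 103) + 2583 = -326903/3249 + 2583 = 8065264/3249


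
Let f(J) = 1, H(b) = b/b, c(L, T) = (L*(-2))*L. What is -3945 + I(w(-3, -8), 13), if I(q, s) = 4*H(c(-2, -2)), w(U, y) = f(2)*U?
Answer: -3941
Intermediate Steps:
c(L, T) = -2*L² (c(L, T) = (-2*L)*L = -2*L²)
H(b) = 1
w(U, y) = U (w(U, y) = 1*U = U)
I(q, s) = 4 (I(q, s) = 4*1 = 4)
-3945 + I(w(-3, -8), 13) = -3945 + 4 = -3941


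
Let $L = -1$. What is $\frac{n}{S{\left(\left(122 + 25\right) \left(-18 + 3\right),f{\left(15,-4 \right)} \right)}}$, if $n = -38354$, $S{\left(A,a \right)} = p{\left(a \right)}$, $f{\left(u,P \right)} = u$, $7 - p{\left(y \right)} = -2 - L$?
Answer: $- \frac{19177}{4} \approx -4794.3$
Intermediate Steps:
$p{\left(y \right)} = 8$ ($p{\left(y \right)} = 7 - \left(-2 - -1\right) = 7 - \left(-2 + 1\right) = 7 - -1 = 7 + 1 = 8$)
$S{\left(A,a \right)} = 8$
$\frac{n}{S{\left(\left(122 + 25\right) \left(-18 + 3\right),f{\left(15,-4 \right)} \right)}} = - \frac{38354}{8} = \left(-38354\right) \frac{1}{8} = - \frac{19177}{4}$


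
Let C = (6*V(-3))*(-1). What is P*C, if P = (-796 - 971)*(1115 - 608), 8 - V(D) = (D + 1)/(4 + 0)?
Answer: 45689319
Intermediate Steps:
V(D) = 31/4 - D/4 (V(D) = 8 - (D + 1)/(4 + 0) = 8 - (1 + D)/4 = 8 - (¼ + D/4) = 8 + (-¼ - D/4) = 31/4 - D/4)
C = -51 (C = (6*(31/4 - ¼*(-3)))*(-1) = (6*(31/4 + ¾))*(-1) = (6*(17/2))*(-1) = 51*(-1) = -51)
P = -895869 (P = -1767*507 = -895869)
P*C = -895869*(-51) = 45689319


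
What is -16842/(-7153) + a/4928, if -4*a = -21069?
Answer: 482696061/140999936 ≈ 3.4234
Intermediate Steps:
a = 21069/4 (a = -1/4*(-21069) = 21069/4 ≈ 5267.3)
-16842/(-7153) + a/4928 = -16842/(-7153) + (21069/4)/4928 = -16842*(-1/7153) + (21069/4)*(1/4928) = 16842/7153 + 21069/19712 = 482696061/140999936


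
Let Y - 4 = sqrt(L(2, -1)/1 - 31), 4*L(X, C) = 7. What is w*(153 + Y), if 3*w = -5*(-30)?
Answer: 7850 + 75*I*sqrt(13) ≈ 7850.0 + 270.42*I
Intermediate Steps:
L(X, C) = 7/4 (L(X, C) = (1/4)*7 = 7/4)
w = 50 (w = (-5*(-30))/3 = (1/3)*150 = 50)
Y = 4 + 3*I*sqrt(13)/2 (Y = 4 + sqrt((7/4)/1 - 31) = 4 + sqrt((7/4)*1 - 31) = 4 + sqrt(7/4 - 31) = 4 + sqrt(-117/4) = 4 + 3*I*sqrt(13)/2 ≈ 4.0 + 5.4083*I)
w*(153 + Y) = 50*(153 + (4 + 3*I*sqrt(13)/2)) = 50*(157 + 3*I*sqrt(13)/2) = 7850 + 75*I*sqrt(13)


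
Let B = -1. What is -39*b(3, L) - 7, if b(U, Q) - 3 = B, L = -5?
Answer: -85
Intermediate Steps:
b(U, Q) = 2 (b(U, Q) = 3 - 1 = 2)
-39*b(3, L) - 7 = -39*2 - 7 = -78 - 7 = -85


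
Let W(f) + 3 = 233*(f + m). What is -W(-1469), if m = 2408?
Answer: -218784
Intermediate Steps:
W(f) = 561061 + 233*f (W(f) = -3 + 233*(f + 2408) = -3 + 233*(2408 + f) = -3 + (561064 + 233*f) = 561061 + 233*f)
-W(-1469) = -(561061 + 233*(-1469)) = -(561061 - 342277) = -1*218784 = -218784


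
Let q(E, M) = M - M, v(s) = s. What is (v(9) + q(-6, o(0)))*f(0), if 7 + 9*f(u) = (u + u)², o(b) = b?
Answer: -7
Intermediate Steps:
f(u) = -7/9 + 4*u²/9 (f(u) = -7/9 + (u + u)²/9 = -7/9 + (2*u)²/9 = -7/9 + (4*u²)/9 = -7/9 + 4*u²/9)
q(E, M) = 0
(v(9) + q(-6, o(0)))*f(0) = (9 + 0)*(-7/9 + (4/9)*0²) = 9*(-7/9 + (4/9)*0) = 9*(-7/9 + 0) = 9*(-7/9) = -7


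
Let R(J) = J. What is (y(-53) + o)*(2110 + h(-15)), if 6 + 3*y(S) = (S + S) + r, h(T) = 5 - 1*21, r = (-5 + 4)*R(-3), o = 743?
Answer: 1479760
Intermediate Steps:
r = 3 (r = (-5 + 4)*(-3) = -1*(-3) = 3)
h(T) = -16 (h(T) = 5 - 21 = -16)
y(S) = -1 + 2*S/3 (y(S) = -2 + ((S + S) + 3)/3 = -2 + (2*S + 3)/3 = -2 + (3 + 2*S)/3 = -2 + (1 + 2*S/3) = -1 + 2*S/3)
(y(-53) + o)*(2110 + h(-15)) = ((-1 + (⅔)*(-53)) + 743)*(2110 - 16) = ((-1 - 106/3) + 743)*2094 = (-109/3 + 743)*2094 = (2120/3)*2094 = 1479760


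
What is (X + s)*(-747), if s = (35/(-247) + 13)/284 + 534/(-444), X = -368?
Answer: 357865006887/1297738 ≈ 2.7576e+5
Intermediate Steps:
s = -1502037/1297738 (s = (35*(-1/247) + 13)*(1/284) + 534*(-1/444) = (-35/247 + 13)*(1/284) - 89/74 = (3176/247)*(1/284) - 89/74 = 794/17537 - 89/74 = -1502037/1297738 ≈ -1.1574)
(X + s)*(-747) = (-368 - 1502037/1297738)*(-747) = -479069621/1297738*(-747) = 357865006887/1297738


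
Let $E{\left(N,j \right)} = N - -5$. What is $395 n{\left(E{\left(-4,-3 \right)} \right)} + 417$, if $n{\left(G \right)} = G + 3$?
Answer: $1997$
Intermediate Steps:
$E{\left(N,j \right)} = 5 + N$ ($E{\left(N,j \right)} = N + 5 = 5 + N$)
$n{\left(G \right)} = 3 + G$
$395 n{\left(E{\left(-4,-3 \right)} \right)} + 417 = 395 \left(3 + \left(5 - 4\right)\right) + 417 = 395 \left(3 + 1\right) + 417 = 395 \cdot 4 + 417 = 1580 + 417 = 1997$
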